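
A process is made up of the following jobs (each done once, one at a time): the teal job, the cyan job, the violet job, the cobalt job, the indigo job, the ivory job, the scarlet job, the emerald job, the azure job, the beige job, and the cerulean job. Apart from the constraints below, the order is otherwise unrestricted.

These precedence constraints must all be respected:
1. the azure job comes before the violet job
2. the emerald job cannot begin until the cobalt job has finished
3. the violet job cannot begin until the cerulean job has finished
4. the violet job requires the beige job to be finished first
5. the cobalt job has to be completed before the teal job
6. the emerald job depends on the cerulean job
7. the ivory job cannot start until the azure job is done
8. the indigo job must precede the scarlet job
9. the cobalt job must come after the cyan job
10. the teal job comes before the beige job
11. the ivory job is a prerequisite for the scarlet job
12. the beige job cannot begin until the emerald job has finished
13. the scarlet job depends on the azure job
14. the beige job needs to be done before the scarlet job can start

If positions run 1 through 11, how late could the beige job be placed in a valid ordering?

Every job that must follow the beige job has to come after it. Tracing all chains starting from the beige job, those jobs are: the violet job, the scarlet job — 2 in total.
With 2 mandatory successors out of 11 jobs total, the latest slot for the beige job is 11−2 = 9, and it's reachable by doing all non-successors before the beige job.

9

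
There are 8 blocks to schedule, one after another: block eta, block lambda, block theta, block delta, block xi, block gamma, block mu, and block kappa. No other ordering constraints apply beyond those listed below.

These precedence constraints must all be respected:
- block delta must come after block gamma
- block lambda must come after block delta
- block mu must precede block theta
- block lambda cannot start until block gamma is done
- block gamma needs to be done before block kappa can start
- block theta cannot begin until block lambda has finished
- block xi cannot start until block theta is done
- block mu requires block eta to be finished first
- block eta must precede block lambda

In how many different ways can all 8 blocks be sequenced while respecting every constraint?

58

The blocks with no prerequisites are block eta, block gamma; any of them can be placed first.
Systematically extending each partial ordering one block at a time and counting, there are 58 complete orderings.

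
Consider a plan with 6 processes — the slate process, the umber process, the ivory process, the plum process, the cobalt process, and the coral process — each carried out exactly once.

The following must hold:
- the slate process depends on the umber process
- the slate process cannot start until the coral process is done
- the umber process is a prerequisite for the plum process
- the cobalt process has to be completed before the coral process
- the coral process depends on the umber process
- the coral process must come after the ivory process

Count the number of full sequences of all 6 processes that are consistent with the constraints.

The processes with no prerequisites are the umber process, the ivory process, the cobalt process; any of them can be placed first.
Counting all ways to extend the partial order to a total order gives 24.

24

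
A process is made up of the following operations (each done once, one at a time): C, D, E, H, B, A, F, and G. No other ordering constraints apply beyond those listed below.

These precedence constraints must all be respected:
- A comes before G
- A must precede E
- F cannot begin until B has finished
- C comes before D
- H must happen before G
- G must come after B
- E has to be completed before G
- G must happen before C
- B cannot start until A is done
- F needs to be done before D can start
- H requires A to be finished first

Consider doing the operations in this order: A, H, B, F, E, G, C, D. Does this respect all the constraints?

Yes

Every stated constraint is respected: A sits at position 1, ahead of G at position 6, and each of the other listed pairs likewise has the predecessor earlier in the sequence.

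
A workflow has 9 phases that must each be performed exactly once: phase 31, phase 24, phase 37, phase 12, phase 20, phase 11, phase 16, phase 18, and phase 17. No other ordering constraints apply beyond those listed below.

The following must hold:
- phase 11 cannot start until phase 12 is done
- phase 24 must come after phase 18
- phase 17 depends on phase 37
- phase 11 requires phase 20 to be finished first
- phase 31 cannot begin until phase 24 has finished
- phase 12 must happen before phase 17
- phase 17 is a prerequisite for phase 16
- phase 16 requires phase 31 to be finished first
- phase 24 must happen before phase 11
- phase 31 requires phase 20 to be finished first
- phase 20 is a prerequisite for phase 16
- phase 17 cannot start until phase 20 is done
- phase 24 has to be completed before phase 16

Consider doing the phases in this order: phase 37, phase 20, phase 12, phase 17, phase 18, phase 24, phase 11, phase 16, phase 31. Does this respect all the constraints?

No

Here phase 31 comes after phase 16.
But one of the constraints requires phase 31 before phase 16, so this ordering violates it.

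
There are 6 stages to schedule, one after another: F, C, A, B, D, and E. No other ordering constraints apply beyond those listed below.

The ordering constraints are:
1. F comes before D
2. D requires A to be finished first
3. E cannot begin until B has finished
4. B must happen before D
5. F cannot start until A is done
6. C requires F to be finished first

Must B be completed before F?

No

Nothing in the constraints links B and F; they are unordered relative to each other.
There exist valid orderings with F before B, so B is not required to come first.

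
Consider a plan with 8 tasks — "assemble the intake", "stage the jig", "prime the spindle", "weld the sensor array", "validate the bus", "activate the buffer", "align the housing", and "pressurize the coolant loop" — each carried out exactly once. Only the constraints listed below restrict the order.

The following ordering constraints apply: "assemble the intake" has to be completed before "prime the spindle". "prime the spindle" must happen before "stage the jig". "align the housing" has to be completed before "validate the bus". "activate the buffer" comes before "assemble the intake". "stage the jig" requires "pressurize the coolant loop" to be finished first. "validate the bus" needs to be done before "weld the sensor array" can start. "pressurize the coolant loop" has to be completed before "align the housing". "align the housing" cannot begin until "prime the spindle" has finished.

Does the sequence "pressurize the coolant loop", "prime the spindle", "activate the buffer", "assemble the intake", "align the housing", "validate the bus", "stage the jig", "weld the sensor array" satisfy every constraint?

No

Here "assemble the intake" comes after "prime the spindle".
But one of the constraints requires "assemble the intake" before "prime the spindle", so this ordering violates it.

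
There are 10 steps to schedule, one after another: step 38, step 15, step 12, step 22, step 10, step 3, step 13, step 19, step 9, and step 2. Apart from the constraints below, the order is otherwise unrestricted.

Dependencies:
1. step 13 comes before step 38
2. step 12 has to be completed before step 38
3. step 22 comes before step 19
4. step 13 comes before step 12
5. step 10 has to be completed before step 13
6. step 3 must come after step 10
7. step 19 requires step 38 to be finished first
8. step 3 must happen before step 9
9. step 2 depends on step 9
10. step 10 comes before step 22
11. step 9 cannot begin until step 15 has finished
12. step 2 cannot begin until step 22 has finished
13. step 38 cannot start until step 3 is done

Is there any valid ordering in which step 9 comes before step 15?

Following step 15 → step 9, step 15 must precede step 9 in every valid ordering.
So no valid ordering can have step 9 before step 15.

No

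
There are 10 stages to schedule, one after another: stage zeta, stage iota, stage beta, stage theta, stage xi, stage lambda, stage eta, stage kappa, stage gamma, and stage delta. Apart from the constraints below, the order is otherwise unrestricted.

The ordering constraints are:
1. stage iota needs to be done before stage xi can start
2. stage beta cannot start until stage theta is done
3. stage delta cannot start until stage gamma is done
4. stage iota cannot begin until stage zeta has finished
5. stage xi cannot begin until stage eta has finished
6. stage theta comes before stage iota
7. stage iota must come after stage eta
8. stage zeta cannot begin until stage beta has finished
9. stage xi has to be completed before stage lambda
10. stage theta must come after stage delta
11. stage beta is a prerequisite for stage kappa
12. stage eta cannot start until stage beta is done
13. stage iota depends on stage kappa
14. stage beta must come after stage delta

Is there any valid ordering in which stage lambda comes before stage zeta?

Following stage zeta → stage iota → stage xi → stage lambda, stage zeta must precede stage lambda in every valid ordering.
Hence stage lambda can never be scheduled before stage zeta.

No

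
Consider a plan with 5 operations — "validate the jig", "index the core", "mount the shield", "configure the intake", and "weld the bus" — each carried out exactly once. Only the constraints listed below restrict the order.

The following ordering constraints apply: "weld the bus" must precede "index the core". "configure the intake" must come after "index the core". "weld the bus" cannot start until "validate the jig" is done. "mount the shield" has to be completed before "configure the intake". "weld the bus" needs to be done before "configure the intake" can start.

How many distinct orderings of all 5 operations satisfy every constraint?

4

The operations with no prerequisites are "validate the jig", "mount the shield"; any of them can be placed first.
Systematically extending each partial ordering one operation at a time and counting, there are 4 complete orderings.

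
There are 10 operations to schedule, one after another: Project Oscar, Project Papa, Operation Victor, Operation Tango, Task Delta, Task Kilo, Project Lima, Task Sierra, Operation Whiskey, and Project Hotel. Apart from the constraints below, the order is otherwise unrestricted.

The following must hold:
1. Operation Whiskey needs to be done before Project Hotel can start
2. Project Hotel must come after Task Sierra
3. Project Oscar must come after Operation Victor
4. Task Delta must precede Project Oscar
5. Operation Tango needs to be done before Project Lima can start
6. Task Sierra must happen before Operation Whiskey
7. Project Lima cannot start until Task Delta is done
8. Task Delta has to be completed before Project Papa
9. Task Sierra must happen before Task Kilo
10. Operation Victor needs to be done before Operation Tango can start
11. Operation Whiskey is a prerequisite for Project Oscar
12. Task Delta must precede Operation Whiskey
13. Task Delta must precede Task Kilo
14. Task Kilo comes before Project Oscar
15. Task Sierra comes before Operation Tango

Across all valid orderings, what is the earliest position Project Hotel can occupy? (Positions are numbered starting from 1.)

4

The operations that are forced before Project Hotel, directly or transitively, are Task Delta, Task Sierra, Operation Whiskey. That's 3 operations.
With 3 mandatory predecessors, the earliest Project Hotel can sit is position 3+1 = 4, and placing just those 3 first achieves it.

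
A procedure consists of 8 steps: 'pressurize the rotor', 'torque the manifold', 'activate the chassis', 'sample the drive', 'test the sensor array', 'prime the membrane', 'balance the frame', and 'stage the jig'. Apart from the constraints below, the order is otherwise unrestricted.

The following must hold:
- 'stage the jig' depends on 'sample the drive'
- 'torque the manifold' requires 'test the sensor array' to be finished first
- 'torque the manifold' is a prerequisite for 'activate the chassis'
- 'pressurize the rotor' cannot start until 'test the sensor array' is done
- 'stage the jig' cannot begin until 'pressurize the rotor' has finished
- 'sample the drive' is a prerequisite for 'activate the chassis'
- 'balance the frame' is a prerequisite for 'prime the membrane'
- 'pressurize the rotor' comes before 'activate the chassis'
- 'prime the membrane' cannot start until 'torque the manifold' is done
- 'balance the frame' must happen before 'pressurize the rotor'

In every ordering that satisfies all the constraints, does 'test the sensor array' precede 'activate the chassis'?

There is a constraint chain 'test the sensor array' → 'pressurize the rotor' → 'activate the chassis'.
That forces 'test the sensor array' before 'activate the chassis' in every valid schedule.

Yes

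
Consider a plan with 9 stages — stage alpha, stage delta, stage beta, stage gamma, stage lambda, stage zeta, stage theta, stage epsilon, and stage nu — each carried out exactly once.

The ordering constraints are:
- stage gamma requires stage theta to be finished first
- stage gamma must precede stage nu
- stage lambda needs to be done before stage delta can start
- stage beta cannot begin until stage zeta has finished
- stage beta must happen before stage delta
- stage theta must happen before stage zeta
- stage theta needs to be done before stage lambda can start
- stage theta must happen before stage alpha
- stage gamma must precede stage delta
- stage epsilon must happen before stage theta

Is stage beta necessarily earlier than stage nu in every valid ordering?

No

Nothing in the constraints links stage beta and stage nu; they are unordered relative to each other.
So stage beta can come before stage nu or after — it is not forced.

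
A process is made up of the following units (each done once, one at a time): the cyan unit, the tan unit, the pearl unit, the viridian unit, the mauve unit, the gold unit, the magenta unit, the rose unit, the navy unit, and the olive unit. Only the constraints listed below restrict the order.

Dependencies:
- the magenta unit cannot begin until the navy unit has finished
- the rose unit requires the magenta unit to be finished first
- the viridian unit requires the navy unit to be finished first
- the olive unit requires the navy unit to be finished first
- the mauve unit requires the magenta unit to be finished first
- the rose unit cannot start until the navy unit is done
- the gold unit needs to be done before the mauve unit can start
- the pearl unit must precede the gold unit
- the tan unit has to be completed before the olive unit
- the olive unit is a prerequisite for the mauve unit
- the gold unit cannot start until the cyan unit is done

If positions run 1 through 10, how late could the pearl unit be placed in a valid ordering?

8

Following every chain forward from the pearl unit, the units that must come later are the mauve unit, the gold unit — 2 of them.
So at least 2 units follow the pearl unit, putting the pearl unit no later than position 8. That position is achievable by scheduling everything else first.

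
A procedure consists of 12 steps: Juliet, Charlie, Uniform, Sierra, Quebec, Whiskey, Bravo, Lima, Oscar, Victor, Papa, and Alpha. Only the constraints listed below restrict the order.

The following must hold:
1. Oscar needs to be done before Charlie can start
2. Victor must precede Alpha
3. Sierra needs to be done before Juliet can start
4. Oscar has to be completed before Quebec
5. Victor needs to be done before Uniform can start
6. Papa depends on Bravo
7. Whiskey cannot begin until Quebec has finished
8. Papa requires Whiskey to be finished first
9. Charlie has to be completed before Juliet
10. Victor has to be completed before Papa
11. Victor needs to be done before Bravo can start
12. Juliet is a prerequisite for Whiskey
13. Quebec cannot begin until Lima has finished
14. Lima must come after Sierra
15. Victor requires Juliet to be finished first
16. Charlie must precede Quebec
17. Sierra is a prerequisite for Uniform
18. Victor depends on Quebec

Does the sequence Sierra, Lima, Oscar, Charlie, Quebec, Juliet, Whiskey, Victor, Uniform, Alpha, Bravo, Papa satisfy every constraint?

Yes

Every stated constraint is respected: Sierra sits at position 1, ahead of Uniform at position 9, and each of the other listed pairs likewise has the predecessor earlier in the sequence.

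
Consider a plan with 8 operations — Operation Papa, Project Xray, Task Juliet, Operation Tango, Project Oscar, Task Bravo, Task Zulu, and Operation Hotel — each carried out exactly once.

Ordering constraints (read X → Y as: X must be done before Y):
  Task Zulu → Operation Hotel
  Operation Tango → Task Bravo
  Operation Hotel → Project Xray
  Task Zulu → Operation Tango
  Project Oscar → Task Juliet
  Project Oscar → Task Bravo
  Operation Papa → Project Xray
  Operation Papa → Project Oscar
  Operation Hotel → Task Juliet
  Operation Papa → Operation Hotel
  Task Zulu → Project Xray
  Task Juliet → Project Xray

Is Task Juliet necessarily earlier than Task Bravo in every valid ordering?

No

Nothing in the constraints links Task Juliet and Task Bravo; they are unordered relative to each other.
A valid ordering placing Task Bravo before Task Juliet exists, so the answer is no.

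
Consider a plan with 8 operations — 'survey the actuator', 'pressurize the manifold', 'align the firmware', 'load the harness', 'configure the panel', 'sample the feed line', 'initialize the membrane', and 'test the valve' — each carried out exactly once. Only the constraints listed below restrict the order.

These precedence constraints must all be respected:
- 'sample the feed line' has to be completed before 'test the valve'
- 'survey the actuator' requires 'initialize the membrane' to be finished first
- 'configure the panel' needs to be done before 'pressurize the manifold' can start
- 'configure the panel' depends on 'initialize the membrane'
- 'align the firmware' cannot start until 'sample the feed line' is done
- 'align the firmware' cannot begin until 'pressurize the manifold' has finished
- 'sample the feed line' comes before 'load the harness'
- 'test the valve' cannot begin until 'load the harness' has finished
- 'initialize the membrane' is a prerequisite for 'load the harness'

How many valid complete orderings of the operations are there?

193

The operations with no prerequisites are 'sample the feed line', 'initialize the membrane'; any of them can be placed first.
Enumerating by repeatedly choosing an available operation (one whose prerequisites are all placed) gives 193 distinct complete orderings.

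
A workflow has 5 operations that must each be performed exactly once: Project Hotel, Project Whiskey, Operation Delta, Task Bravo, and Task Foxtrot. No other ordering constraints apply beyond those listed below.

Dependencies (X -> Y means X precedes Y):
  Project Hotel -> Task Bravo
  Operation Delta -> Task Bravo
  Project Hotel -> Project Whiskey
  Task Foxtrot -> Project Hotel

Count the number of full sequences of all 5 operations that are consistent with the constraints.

7

The operations with no prerequisites are Operation Delta, Task Foxtrot; any of them can be placed first.
Systematically extending each partial ordering one operation at a time and counting, there are 7 complete orderings.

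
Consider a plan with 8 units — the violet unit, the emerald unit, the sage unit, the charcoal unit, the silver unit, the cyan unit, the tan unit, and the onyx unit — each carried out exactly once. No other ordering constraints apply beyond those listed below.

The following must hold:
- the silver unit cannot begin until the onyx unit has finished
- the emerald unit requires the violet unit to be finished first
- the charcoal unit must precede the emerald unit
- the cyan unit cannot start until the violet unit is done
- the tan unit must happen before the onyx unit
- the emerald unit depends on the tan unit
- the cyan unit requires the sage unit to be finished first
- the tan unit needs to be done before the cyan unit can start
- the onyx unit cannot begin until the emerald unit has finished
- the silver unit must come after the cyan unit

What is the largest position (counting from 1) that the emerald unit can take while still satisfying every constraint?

Following every chain forward from the emerald unit, the units that must come later are the silver unit, the onyx unit — 2 of them.
With 2 mandatory successors out of 8 units total, the latest slot for the emerald unit is 8−2 = 6, and it's reachable by doing all non-successors before the emerald unit.

6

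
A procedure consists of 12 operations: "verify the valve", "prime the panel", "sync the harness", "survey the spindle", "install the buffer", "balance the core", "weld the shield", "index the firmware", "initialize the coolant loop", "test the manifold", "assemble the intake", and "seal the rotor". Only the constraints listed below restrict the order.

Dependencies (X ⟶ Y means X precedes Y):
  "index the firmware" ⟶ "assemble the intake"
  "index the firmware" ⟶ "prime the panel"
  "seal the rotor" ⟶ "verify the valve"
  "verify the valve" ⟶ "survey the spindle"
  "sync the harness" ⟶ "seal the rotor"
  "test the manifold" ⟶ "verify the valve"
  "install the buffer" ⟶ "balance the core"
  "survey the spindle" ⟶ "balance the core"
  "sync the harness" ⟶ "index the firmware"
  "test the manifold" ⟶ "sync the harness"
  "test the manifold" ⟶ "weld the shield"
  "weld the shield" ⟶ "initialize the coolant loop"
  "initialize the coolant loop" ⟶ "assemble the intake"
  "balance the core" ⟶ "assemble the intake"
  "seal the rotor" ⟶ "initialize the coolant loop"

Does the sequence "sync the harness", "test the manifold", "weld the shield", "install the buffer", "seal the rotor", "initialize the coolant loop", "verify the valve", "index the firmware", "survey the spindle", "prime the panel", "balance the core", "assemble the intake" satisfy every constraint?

In the proposed order, "sync the harness" appears before "test the manifold".
Since "test the manifold" is required before "sync the harness", the ordering is invalid.

No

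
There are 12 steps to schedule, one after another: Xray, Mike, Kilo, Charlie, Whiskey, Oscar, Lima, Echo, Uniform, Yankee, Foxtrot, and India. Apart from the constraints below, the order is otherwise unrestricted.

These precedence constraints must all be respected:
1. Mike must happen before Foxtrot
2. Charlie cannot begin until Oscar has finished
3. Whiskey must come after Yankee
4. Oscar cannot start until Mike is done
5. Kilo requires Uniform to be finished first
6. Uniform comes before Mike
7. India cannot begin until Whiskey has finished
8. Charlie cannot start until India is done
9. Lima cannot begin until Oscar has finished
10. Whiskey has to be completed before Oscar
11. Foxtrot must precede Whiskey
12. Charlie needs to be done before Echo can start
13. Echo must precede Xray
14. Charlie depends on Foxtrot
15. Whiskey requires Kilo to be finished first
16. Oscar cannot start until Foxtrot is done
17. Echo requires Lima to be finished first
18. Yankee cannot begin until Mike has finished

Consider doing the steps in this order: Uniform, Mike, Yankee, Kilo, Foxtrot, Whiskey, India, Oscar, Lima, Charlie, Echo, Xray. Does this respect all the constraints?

Going through the constraints one by one, each required predecessor appears earlier in the sequence than its dependent — e.g. Mike (position 2) is before Oscar (position 8), as required.

Yes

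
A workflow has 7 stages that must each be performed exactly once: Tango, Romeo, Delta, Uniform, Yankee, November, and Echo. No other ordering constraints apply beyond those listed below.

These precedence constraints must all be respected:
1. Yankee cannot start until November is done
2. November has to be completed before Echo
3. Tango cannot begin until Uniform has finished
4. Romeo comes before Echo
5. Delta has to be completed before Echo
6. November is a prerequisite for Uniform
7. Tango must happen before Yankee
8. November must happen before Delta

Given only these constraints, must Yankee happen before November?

No

In fact the dependencies run the other way: November → Yankee.
So Yankee never precedes November.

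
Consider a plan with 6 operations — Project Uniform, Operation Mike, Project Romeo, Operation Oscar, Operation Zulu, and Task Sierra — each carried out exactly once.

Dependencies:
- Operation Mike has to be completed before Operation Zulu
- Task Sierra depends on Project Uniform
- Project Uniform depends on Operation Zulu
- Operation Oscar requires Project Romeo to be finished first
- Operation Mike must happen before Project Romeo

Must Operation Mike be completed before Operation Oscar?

Following the dependencies: Operation Mike → Project Romeo → Operation Oscar.
So Operation Mike must precede Operation Oscar in any valid ordering.

Yes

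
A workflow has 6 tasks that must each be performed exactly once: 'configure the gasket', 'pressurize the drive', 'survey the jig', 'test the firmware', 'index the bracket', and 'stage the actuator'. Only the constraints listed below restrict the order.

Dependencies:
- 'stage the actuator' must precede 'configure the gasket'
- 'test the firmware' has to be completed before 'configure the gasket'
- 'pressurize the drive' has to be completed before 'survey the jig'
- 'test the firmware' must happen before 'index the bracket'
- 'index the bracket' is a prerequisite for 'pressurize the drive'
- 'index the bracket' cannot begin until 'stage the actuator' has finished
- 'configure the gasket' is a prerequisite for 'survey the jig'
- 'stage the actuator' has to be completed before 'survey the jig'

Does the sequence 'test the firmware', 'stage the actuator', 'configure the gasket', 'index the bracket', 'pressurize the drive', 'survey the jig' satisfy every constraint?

Every stated constraint is respected: 'stage the actuator' sits at position 2, ahead of 'survey the jig' at position 6, and each of the other listed pairs likewise has the predecessor earlier in the sequence.

Yes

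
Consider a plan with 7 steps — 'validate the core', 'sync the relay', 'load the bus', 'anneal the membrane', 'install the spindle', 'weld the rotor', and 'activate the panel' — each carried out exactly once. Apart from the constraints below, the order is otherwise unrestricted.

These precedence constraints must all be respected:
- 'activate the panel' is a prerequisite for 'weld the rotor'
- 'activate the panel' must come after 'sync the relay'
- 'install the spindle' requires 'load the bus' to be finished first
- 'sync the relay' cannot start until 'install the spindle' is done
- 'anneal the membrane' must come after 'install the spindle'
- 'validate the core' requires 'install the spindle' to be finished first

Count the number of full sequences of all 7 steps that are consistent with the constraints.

20

'load the bus' is the only step with nothing required before it, so every ordering starts there.
Counting all ways to extend the partial order to a total order gives 20.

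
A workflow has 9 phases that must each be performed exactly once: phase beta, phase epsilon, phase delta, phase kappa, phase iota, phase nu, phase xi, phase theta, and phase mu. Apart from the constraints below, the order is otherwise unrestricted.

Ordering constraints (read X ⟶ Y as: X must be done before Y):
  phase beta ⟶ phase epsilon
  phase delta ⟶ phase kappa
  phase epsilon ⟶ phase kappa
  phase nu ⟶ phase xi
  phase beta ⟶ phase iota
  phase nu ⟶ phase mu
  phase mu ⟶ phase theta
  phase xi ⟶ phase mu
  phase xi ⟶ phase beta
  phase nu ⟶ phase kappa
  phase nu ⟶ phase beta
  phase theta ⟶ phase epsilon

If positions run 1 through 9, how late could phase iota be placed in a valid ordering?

9

No constraint forces any phase after phase iota, so it can be placed last, in position 9.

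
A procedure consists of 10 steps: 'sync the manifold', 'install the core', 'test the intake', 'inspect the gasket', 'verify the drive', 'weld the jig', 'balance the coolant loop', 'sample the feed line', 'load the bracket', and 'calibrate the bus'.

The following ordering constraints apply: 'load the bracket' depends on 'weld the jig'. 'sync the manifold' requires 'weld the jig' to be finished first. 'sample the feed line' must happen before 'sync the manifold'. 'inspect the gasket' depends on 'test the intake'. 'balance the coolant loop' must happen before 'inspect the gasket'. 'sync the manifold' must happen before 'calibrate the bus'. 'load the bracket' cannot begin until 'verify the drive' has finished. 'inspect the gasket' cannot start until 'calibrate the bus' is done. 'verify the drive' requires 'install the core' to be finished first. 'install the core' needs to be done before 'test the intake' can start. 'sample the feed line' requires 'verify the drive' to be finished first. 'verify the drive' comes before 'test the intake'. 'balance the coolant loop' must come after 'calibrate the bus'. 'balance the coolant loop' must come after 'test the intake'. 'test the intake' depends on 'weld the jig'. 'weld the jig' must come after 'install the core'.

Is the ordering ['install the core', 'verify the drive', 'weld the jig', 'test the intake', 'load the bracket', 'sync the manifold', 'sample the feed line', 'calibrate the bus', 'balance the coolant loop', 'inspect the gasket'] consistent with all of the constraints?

The sequence places 'sync the manifold' ahead of 'sample the feed line'.
Since 'sample the feed line' is required before 'sync the manifold', the ordering is invalid.

No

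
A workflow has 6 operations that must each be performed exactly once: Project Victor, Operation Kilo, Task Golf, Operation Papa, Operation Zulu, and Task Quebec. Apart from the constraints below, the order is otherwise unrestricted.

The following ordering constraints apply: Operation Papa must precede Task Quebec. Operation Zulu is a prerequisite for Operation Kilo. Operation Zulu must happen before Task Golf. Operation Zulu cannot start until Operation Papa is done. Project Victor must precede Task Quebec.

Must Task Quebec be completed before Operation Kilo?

No chain of constraints connects Task Quebec to Operation Kilo in either direction.
So Task Quebec can come before Operation Kilo or after — it is not forced.

No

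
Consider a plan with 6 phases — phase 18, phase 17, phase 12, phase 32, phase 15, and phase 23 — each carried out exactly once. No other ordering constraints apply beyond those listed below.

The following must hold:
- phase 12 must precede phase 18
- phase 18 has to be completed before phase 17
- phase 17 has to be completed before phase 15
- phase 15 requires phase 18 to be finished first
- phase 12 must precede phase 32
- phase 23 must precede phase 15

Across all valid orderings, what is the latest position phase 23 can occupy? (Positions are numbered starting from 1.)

5

Following the constraints forward from phase 23, its only required successor is phase 15.
So at least 1 phase follows phase 23, putting phase 23 no later than position 5. That position is achievable by scheduling everything else first.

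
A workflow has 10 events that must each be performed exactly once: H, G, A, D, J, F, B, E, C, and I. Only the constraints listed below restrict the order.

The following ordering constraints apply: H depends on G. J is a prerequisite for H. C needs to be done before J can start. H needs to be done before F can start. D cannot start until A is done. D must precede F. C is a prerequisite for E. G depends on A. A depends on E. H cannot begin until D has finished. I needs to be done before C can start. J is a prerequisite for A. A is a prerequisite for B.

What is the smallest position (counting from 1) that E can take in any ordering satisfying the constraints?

3

The events that are forced before E, directly or transitively, are C, I. That's 2 events.
So at minimum 2 events come before E, putting E no earlier than position 3. That position is achievable by scheduling exactly those predecessors first.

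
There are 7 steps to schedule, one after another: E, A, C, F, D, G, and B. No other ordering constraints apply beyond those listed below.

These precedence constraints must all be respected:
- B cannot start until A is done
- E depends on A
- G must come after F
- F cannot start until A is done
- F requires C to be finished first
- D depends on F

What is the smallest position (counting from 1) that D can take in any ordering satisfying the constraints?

Every step that must precede D has to come before it. Tracing all chains that end at D, those steps are: A, C, F — 3 in total.
With 3 mandatory predecessors, the earliest D can sit is position 3+1 = 4, and placing just those 3 first achieves it.

4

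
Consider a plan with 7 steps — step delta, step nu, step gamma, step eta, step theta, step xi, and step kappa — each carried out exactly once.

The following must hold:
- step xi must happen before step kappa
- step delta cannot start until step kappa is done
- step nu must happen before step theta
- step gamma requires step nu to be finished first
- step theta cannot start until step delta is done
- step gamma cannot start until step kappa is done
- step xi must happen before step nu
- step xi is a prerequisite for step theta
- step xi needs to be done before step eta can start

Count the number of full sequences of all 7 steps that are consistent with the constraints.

48

Step xi is the only step with nothing required before it, so every ordering starts there.
Counting all ways to extend the partial order to a total order gives 48.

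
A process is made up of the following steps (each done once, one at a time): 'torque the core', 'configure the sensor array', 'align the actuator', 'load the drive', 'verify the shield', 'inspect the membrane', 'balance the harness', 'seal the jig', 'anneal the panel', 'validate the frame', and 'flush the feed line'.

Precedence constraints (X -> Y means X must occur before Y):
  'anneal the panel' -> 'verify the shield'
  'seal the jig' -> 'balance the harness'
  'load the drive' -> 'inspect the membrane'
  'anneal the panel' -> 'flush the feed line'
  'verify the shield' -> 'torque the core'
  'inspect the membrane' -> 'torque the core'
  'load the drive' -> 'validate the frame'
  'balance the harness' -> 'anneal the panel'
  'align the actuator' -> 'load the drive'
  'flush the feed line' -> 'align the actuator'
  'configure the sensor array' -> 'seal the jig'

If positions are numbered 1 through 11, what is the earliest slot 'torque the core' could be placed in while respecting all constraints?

The steps that are forced before 'torque the core', directly or transitively, are 'configure the sensor array', 'align the actuator', 'load the drive', 'verify the shield', 'inspect the membrane', 'balance the harness', 'seal the jig', 'anneal the panel', 'flush the feed line'. That's 9 steps.
With 9 mandatory predecessors, the earliest 'torque the core' can sit is position 9+1 = 10, and placing just those 9 first achieves it.

10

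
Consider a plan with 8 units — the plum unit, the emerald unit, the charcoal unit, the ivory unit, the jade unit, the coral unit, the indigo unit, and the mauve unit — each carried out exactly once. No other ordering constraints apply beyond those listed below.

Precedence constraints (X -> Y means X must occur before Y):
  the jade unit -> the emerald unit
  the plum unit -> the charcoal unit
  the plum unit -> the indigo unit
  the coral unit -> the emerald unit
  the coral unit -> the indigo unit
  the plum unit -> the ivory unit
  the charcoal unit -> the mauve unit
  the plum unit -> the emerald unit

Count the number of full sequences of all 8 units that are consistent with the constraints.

945

The units with no prerequisites are the plum unit, the jade unit, the coral unit; any of them can be placed first.
Systematically extending each partial ordering one unit at a time and counting, there are 945 complete orderings.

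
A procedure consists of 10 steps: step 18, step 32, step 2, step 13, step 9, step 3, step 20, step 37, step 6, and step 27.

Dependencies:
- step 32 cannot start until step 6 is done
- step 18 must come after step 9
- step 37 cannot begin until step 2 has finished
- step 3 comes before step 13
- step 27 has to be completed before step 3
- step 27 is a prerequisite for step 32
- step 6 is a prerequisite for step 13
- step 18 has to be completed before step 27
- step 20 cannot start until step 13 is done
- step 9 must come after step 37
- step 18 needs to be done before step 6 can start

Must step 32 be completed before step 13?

Step 32 and step 13 are not related by any chain of constraints.
A valid ordering placing step 13 before step 32 exists, so the answer is no.

No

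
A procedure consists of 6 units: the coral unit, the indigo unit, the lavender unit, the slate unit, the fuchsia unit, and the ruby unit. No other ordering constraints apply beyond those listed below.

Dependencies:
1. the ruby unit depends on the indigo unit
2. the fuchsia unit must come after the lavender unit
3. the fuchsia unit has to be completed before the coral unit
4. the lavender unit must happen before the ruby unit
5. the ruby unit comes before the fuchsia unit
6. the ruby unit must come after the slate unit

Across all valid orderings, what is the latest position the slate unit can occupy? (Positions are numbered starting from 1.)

The units that are forced after the slate unit, directly or by a chain of constraints, are the coral unit, the fuchsia unit, the ruby unit. That's 3 units.
With 3 mandatory successors out of 6 units total, the latest slot for the slate unit is 6−3 = 3, and it's reachable by doing all non-successors before the slate unit.

3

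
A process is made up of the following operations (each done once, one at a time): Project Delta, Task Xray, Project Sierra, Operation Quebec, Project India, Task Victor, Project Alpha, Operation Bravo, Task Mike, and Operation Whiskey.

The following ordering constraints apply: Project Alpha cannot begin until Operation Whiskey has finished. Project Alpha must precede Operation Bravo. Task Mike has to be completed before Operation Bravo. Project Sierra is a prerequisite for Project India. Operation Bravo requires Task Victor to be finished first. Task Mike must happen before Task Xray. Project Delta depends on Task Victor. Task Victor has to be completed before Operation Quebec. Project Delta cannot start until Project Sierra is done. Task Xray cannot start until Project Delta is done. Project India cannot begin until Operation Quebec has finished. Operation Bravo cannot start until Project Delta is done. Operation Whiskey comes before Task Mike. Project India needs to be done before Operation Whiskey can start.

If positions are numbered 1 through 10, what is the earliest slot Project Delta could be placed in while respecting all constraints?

3

Working backwards through the constraints from Project Delta, its full set of required predecessors is Project Sierra, Task Victor — 2 of them.
With 2 mandatory predecessors, the earliest Project Delta can sit is position 2+1 = 3, and placing just those 2 first achieves it.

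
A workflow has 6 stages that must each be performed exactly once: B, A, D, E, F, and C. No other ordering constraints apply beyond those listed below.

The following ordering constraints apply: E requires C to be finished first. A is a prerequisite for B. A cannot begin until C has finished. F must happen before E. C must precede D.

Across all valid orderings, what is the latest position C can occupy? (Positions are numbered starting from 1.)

Every stage that must follow C has to come after it. Tracing all chains starting from C, those stages are: B, A, D, E — 4 in total.
With 4 mandatory successors out of 6 stages total, the latest slot for C is 6−4 = 2, and it's reachable by doing all non-successors before C.

2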